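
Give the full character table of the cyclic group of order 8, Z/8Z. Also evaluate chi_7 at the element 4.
Character table of Z/8Z (irreps indexed chi_0,...,chi_7 with chi_k(m) = zeta_8^(k*m), zeta_8 = exp(2*pi*i/8)):
  irrep \ class  {0} (size 1)  {1} (size 1)    {2} (size 1)  {3} (size 1)    {4} (size 1)  {5} (size 1)    {6} (size 1)  {7} (size 1)  
  chi_0          1             1               1             1               1             1               1             1             
  chi_1          1             exp(I*pi/4)     I             exp(3*I*pi/4)   -1            exp(-3*I*pi/4)  -I            exp(-I*pi/4)  
  chi_2          1             I               -1            -I              1             I               -1            -I            
  chi_3          1             exp(3*I*pi/4)   -I            exp(I*pi/4)     -1            exp(-I*pi/4)    I             exp(-3*I*pi/4)
  chi_4          1             -1              1             -1              1             -1              1             -1            
  chi_5          1             exp(-3*I*pi/4)  I             exp(-I*pi/4)    -1            exp(I*pi/4)     -I            exp(3*I*pi/4) 
  chi_6          1             -I              -1            I               1             -I              -1            I             
  chi_7          1             exp(-I*pi/4)    -I            exp(-3*I*pi/4)  -1            exp(3*I*pi/4)   I             exp(I*pi/4)   

Spot check: chi_7(4) = zeta_8^(7*4) = zeta_8^28 = -1.

Reasoning: Z/8Z is abelian, so all 8 irreducible complex representations are 1-dimensional. They are given by chi_k(m) = zeta_8^(k*m) for k = 0,...,7. Row orthogonality: sum_m chi_k(m) conj(chi_l(m)) = 8 * [k = l].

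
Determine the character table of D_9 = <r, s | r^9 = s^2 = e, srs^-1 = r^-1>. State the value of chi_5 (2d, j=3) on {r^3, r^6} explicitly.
Conjugacy classes: {e} of size 1, {r^1, r^8} of size 2, {r^2, r^7} of size 2, {r^3, r^6} of size 2, {r^4, r^5} of size 2, {s, sr, ..., sr^8} of size 9.
Character table:
  irrep \ class              {e} (size 1)  {r^1, r^8} (size 2)  {r^2, r^7} (size 2)  {r^3, r^6} (size 2)  {r^4, r^5} (size 2)  {s, sr, ..., sr^8} (size 9)
  chi_1 (triv)               1             1                    1                    1                    1                    1                          
  chi_2 (sign: r->1, s->-1)  1             1                    1                    1                    1                    -1                         
  chi_3 (2d, j=1)            2             2*cos(2*pi/9)        2*cos(4*pi/9)        -1                   -2*cos(pi/9)         0                          
  chi_4 (2d, j=2)            2             2*cos(4*pi/9)        -2*cos(pi/9)         -1                   2*cos(2*pi/9)        0                          
  chi_5 (2d, j=3)            2             -1                   -1                   2                    -1                   0                          
  chi_6 (2d, j=4)            2             -2*cos(pi/9)         2*cos(2*pi/9)        -1                   2*cos(4*pi/9)        0                          

Spot check: chi_5 (2d, j=3) on {r^3, r^6} = 2.

Working: D_9 has order 2*9 = 18 with 6 conjugacy classes, hence 6 irreducibles. Sum of squared dims 1 + 1 + 4 + 4 + 4 + 4 = 18 = |G|. Linear characters come from the abelianisation; the 2-dimensional irreps have character r^k -> 2*cos(2*pi*j*k/9), reflections -> 0.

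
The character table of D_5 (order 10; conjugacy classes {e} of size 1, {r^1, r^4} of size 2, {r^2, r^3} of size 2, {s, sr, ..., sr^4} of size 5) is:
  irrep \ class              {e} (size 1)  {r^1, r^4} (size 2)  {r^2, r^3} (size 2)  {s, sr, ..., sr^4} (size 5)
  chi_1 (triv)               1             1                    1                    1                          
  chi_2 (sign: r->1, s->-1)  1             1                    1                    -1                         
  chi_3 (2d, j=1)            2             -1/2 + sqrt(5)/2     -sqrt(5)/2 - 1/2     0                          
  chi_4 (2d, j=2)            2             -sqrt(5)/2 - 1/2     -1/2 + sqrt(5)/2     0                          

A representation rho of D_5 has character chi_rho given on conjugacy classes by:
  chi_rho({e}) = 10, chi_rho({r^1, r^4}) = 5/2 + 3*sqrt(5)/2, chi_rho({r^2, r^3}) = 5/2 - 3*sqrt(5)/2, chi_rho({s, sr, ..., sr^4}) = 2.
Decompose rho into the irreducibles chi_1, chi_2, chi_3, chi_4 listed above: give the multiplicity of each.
Multiplicities: chi_1: 3, chi_2: 1, chi_3: 3, chi_4: 0.

Explanation: Use <chi_rho, chi> = (1/|G|) sum_C |C| * chi_rho(C) * conj(chi(C)) with |G| = 10 for each irreducible chi in the table:
  <chi_rho, chi_1> = (1/10)[1*(10)*conj(1) + 2*(5/2 + 3*sqrt(5)/2)*conj(1) + 2*(5/2 - 3*sqrt(5)/2)*conj(1) + 5*(2)*conj(1)]
      = (1/10)[(10) + (5 + 3*sqrt(5)) + (5 - 3*sqrt(5)) + (10)] = 30/10 = 3
  <chi_rho, chi_2> = (1/10)[1*(10)*conj(1) + 2*(5/2 + 3*sqrt(5)/2)*conj(1) + 2*(5/2 - 3*sqrt(5)/2)*conj(1) + 5*(2)*conj(-1)]
      = (1/10)[(10) + (5 + 3*sqrt(5)) + (5 - 3*sqrt(5)) + (-10)] = 10/10 = 1
  <chi_rho, chi_3> = (1/10)[1*(10)*conj(2) + 2*(5/2 + 3*sqrt(5)/2)*conj(-1/2 + sqrt(5)/2) + 2*(5/2 - 3*sqrt(5)/2)*conj(-sqrt(5)/2 - 1/2) + 5*(2)*conj(0)]
      = (1/10)[(20) + (sqrt(5) + 5) + (5 - sqrt(5)) + (0)] = 30/10 = 3
  <chi_rho, chi_4> = (1/10)[1*(10)*conj(2) + 2*(5/2 + 3*sqrt(5)/2)*conj(-sqrt(5)/2 - 1/2) + 2*(5/2 - 3*sqrt(5)/2)*conj(-1/2 + sqrt(5)/2) + 5*(2)*conj(0)]
      = (1/10)[(20) + (-10 - 4*sqrt(5)) + (-10 + 4*sqrt(5)) + (0)] = 0/10 = 0
Dimension check: dim(rho) = sum (mult * dim) = 3*1 + 1*1 + 3*2 + 0*2 = 10 = chi_rho(e) = 10.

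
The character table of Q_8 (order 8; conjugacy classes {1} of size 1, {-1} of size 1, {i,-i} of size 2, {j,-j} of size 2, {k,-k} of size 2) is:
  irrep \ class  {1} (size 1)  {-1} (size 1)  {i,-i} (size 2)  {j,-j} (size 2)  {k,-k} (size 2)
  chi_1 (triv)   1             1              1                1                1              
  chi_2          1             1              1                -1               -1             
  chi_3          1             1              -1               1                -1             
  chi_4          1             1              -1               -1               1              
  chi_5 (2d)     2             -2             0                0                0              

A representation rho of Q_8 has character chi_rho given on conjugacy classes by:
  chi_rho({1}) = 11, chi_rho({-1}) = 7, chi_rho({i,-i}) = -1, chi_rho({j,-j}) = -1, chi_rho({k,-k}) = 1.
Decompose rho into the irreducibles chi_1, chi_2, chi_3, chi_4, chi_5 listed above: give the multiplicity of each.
Multiplicities: chi_1: 2, chi_2: 2, chi_3: 2, chi_4: 3, chi_5: 1.

Why: Use <chi_rho, chi> = (1/|G|) sum_C |C| * chi_rho(C) * conj(chi(C)) with |G| = 8 for each irreducible chi in the table:
  <chi_rho, chi_1> = (1/8)[1*(11)*conj(1) + 1*(7)*conj(1) + 2*(-1)*conj(1) + 2*(-1)*conj(1) + 2*(1)*conj(1)]
      = (1/8)[(11) + (7) + (-2) + (-2) + (2)] = 16/8 = 2
  <chi_rho, chi_2> = (1/8)[1*(11)*conj(1) + 1*(7)*conj(1) + 2*(-1)*conj(1) + 2*(-1)*conj(-1) + 2*(1)*conj(-1)]
      = (1/8)[(11) + (7) + (-2) + (2) + (-2)] = 16/8 = 2
  <chi_rho, chi_3> = (1/8)[1*(11)*conj(1) + 1*(7)*conj(1) + 2*(-1)*conj(-1) + 2*(-1)*conj(1) + 2*(1)*conj(-1)]
      = (1/8)[(11) + (7) + (2) + (-2) + (-2)] = 16/8 = 2
  <chi_rho, chi_4> = (1/8)[1*(11)*conj(1) + 1*(7)*conj(1) + 2*(-1)*conj(-1) + 2*(-1)*conj(-1) + 2*(1)*conj(1)]
      = (1/8)[(11) + (7) + (2) + (2) + (2)] = 24/8 = 3
  <chi_rho, chi_5> = (1/8)[1*(11)*conj(2) + 1*(7)*conj(-2) + 2*(-1)*conj(0) + 2*(-1)*conj(0) + 2*(1)*conj(0)]
      = (1/8)[(22) + (-14) + (0) + (0) + (0)] = 8/8 = 1
Dimension check: dim(rho) = sum (mult * dim) = 2*1 + 2*1 + 2*1 + 3*1 + 1*2 = 11 = chi_rho(e) = 11.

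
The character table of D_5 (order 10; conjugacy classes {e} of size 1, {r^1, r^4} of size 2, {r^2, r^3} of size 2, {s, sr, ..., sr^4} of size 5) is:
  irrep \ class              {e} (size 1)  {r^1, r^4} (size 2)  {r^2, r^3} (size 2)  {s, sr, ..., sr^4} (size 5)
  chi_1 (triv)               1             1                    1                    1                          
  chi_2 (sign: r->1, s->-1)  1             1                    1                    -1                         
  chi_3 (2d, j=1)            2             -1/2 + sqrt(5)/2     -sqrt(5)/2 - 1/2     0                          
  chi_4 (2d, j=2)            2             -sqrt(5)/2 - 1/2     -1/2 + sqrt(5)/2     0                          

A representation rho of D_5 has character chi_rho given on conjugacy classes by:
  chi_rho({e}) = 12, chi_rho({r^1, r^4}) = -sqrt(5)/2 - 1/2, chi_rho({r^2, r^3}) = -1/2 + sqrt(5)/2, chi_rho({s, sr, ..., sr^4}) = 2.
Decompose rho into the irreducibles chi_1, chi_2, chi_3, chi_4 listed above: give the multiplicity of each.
Multiplicities: chi_1: 2, chi_2: 0, chi_3: 2, chi_4: 3.

Details: Use <chi_rho, chi> = (1/|G|) sum_C |C| * chi_rho(C) * conj(chi(C)) with |G| = 10 for each irreducible chi in the table:
  <chi_rho, chi_1> = (1/10)[1*(12)*conj(1) + 2*(-sqrt(5)/2 - 1/2)*conj(1) + 2*(-1/2 + sqrt(5)/2)*conj(1) + 5*(2)*conj(1)]
      = (1/10)[(12) + (-sqrt(5) - 1) + (-1 + sqrt(5)) + (10)] = 20/10 = 2
  <chi_rho, chi_2> = (1/10)[1*(12)*conj(1) + 2*(-sqrt(5)/2 - 1/2)*conj(1) + 2*(-1/2 + sqrt(5)/2)*conj(1) + 5*(2)*conj(-1)]
      = (1/10)[(12) + (-sqrt(5) - 1) + (-1 + sqrt(5)) + (-10)] = 0/10 = 0
  <chi_rho, chi_3> = (1/10)[1*(12)*conj(2) + 2*(-sqrt(5)/2 - 1/2)*conj(-1/2 + sqrt(5)/2) + 2*(-1/2 + sqrt(5)/2)*conj(-sqrt(5)/2 - 1/2) + 5*(2)*conj(0)]
      = (1/10)[(24) + (-2) + (-2) + (0)] = 20/10 = 2
  <chi_rho, chi_4> = (1/10)[1*(12)*conj(2) + 2*(-sqrt(5)/2 - 1/2)*conj(-sqrt(5)/2 - 1/2) + 2*(-1/2 + sqrt(5)/2)*conj(-1/2 + sqrt(5)/2) + 5*(2)*conj(0)]
      = (1/10)[(24) + (sqrt(5) + 3) + (3 - sqrt(5)) + (0)] = 30/10 = 3
Dimension check: dim(rho) = sum (mult * dim) = 2*1 + 0*1 + 2*2 + 3*2 = 12 = chi_rho(e) = 12.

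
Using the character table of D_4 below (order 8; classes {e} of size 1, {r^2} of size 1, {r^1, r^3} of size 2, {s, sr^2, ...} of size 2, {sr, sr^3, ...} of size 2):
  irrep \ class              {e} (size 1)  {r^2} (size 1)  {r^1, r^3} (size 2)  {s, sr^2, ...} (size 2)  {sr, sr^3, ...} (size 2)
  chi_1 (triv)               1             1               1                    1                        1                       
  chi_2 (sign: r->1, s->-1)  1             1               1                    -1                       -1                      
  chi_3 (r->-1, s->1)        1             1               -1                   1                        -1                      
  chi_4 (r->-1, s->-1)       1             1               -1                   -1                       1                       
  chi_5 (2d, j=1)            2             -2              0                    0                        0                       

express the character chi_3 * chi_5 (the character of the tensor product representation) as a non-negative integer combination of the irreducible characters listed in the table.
chi_3 tensor chi_5 = chi_5 (all other irreducibles have multiplicity 0).

Details: The character of a tensor product is the pointwise product (chi_3 * chi_5)(C) = chi_3(C) * chi_5(C):
  {e}: (1)*(2), {r^2}: (1)*(-2), {r^1, r^3}: (-1)*(0), {s, sr^2, ...}: (1)*(0), {sr, sr^3, ...}: (-1)*(0)
so (chi_3 * chi_5) takes values
  {e} -> 2, {r^2} -> -2, {r^1, r^3} -> 0, {s, sr^2, ...} -> 0, {sr, sr^3, ...} -> 0.
Now take the inner product of this character with each irreducible chi from the table, <chi_3*chi_5, chi> = (1/8) sum_C |C| (chi_3*chi_5)(C) conj(chi(C)):
  <chi_3*chi_5, chi_1> = (1/8)[1*(2)*conj(1) + 1*(-2)*conj(1) + 2*(0)*conj(1) + 2*(0)*conj(1) + 2*(0)*conj(1)]
      = (1/8)[(2) + (-2) + (0) + (0) + (0)] = 0/8 = 0
  <chi_3*chi_5, chi_2> = (1/8)[1*(2)*conj(1) + 1*(-2)*conj(1) + 2*(0)*conj(1) + 2*(0)*conj(-1) + 2*(0)*conj(-1)]
      = (1/8)[(2) + (-2) + (0) + (0) + (0)] = 0/8 = 0
  <chi_3*chi_5, chi_3> = (1/8)[1*(2)*conj(1) + 1*(-2)*conj(1) + 2*(0)*conj(-1) + 2*(0)*conj(1) + 2*(0)*conj(-1)]
      = (1/8)[(2) + (-2) + (0) + (0) + (0)] = 0/8 = 0
  <chi_3*chi_5, chi_4> = (1/8)[1*(2)*conj(1) + 1*(-2)*conj(1) + 2*(0)*conj(-1) + 2*(0)*conj(-1) + 2*(0)*conj(1)]
      = (1/8)[(2) + (-2) + (0) + (0) + (0)] = 0/8 = 0
  <chi_3*chi_5, chi_5> = (1/8)[1*(2)*conj(2) + 1*(-2)*conj(-2) + 2*(0)*conj(0) + 2*(0)*conj(0) + 2*(0)*conj(0)]
      = (1/8)[(4) + (4) + (0) + (0) + (0)] = 8/8 = 1
Hence the multiplicities are chi_5: 1. Dimension check: dim(chi_3)*dim(chi_5) = 1*2 = 2 and sum (mult * dim) = 1*2 = 2.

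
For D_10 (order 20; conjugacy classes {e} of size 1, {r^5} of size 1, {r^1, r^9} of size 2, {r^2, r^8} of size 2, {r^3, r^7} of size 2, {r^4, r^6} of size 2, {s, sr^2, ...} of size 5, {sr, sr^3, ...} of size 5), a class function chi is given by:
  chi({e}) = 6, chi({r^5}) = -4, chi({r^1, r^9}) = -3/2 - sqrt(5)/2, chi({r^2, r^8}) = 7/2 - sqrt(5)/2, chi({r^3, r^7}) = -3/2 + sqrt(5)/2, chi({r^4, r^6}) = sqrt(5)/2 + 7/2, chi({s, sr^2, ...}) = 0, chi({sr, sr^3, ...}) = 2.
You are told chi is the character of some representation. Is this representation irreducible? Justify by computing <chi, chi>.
Not irreducible (reducible): <chi, chi> = 7 > 1.

Working: <chi, chi> = (1/|G|) sum_C |C| * |chi(C)|^2 = (1/20)[1*|6|^2 + 1*|-4|^2 + 2*|-3/2 - sqrt(5)/2|^2 + 2*|7/2 - sqrt(5)/2|^2 + 2*|-3/2 + sqrt(5)/2|^2 + 2*|sqrt(5)/2 + 7/2|^2 + 5*|0|^2 + 5*|2|^2]
  = (1/20)[(36) + (16) + (3*sqrt(5) + 7) + (27 - 7*sqrt(5)) + (7 - 3*sqrt(5)) + (7*sqrt(5) + 27) + (0) + (20)] = 140/20 = 7.
A character is irreducible iff <chi, chi> = 1, so this representation is reducible.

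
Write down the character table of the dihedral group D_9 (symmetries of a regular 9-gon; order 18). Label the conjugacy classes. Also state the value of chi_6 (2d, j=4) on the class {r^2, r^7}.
Conjugacy classes: {e} of size 1, {r^1, r^8} of size 2, {r^2, r^7} of size 2, {r^3, r^6} of size 2, {r^4, r^5} of size 2, {s, sr, ..., sr^8} of size 9.
Character table:
  irrep \ class              {e} (size 1)  {r^1, r^8} (size 2)  {r^2, r^7} (size 2)  {r^3, r^6} (size 2)  {r^4, r^5} (size 2)  {s, sr, ..., sr^8} (size 9)
  chi_1 (triv)               1             1                    1                    1                    1                    1                          
  chi_2 (sign: r->1, s->-1)  1             1                    1                    1                    1                    -1                         
  chi_3 (2d, j=1)            2             2*cos(2*pi/9)        2*cos(4*pi/9)        -1                   -2*cos(pi/9)         0                          
  chi_4 (2d, j=2)            2             2*cos(4*pi/9)        -2*cos(pi/9)         -1                   2*cos(2*pi/9)        0                          
  chi_5 (2d, j=3)            2             -1                   -1                   2                    -1                   0                          
  chi_6 (2d, j=4)            2             -2*cos(pi/9)         2*cos(2*pi/9)        -1                   2*cos(4*pi/9)        0                          

Spot check: chi_6 (2d, j=4) on {r^2, r^7} = 2*cos(2*pi/9).

Proof sketch: D_9 has order 2*9 = 18 with 6 conjugacy classes, hence 6 irreducibles. Sum of squared dims 1 + 1 + 4 + 4 + 4 + 4 = 18 = |G|. Linear characters come from the abelianisation; the 2-dimensional irreps have character r^k -> 2*cos(2*pi*j*k/9), reflections -> 0.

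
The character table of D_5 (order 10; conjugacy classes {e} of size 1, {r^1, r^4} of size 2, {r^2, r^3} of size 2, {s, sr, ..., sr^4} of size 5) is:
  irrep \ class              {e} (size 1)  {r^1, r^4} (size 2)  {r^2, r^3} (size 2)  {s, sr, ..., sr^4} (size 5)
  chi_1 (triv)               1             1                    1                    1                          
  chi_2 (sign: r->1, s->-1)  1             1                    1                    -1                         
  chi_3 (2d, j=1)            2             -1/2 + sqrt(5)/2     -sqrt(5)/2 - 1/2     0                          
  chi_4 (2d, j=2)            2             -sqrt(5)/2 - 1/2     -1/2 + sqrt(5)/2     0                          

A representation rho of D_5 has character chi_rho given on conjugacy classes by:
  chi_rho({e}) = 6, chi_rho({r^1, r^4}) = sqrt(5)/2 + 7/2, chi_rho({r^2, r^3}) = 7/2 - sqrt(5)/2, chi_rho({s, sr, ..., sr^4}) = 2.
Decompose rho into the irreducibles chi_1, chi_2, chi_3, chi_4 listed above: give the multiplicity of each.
Multiplicities: chi_1: 3, chi_2: 1, chi_3: 1, chi_4: 0.

Reasoning: Use <chi_rho, chi> = (1/|G|) sum_C |C| * chi_rho(C) * conj(chi(C)) with |G| = 10 for each irreducible chi in the table:
  <chi_rho, chi_1> = (1/10)[1*(6)*conj(1) + 2*(sqrt(5)/2 + 7/2)*conj(1) + 2*(7/2 - sqrt(5)/2)*conj(1) + 5*(2)*conj(1)]
      = (1/10)[(6) + (sqrt(5) + 7) + (7 - sqrt(5)) + (10)] = 30/10 = 3
  <chi_rho, chi_2> = (1/10)[1*(6)*conj(1) + 2*(sqrt(5)/2 + 7/2)*conj(1) + 2*(7/2 - sqrt(5)/2)*conj(1) + 5*(2)*conj(-1)]
      = (1/10)[(6) + (sqrt(5) + 7) + (7 - sqrt(5)) + (-10)] = 10/10 = 1
  <chi_rho, chi_3> = (1/10)[1*(6)*conj(2) + 2*(sqrt(5)/2 + 7/2)*conj(-1/2 + sqrt(5)/2) + 2*(7/2 - sqrt(5)/2)*conj(-sqrt(5)/2 - 1/2) + 5*(2)*conj(0)]
      = (1/10)[(12) + (-1 + 3*sqrt(5)) + (-3*sqrt(5) - 1) + (0)] = 10/10 = 1
  <chi_rho, chi_4> = (1/10)[1*(6)*conj(2) + 2*(sqrt(5)/2 + 7/2)*conj(-sqrt(5)/2 - 1/2) + 2*(7/2 - sqrt(5)/2)*conj(-1/2 + sqrt(5)/2) + 5*(2)*conj(0)]
      = (1/10)[(12) + (-4*sqrt(5) - 6) + (-6 + 4*sqrt(5)) + (0)] = 0/10 = 0
Dimension check: dim(rho) = sum (mult * dim) = 3*1 + 1*1 + 1*2 + 0*2 = 6 = chi_rho(e) = 6.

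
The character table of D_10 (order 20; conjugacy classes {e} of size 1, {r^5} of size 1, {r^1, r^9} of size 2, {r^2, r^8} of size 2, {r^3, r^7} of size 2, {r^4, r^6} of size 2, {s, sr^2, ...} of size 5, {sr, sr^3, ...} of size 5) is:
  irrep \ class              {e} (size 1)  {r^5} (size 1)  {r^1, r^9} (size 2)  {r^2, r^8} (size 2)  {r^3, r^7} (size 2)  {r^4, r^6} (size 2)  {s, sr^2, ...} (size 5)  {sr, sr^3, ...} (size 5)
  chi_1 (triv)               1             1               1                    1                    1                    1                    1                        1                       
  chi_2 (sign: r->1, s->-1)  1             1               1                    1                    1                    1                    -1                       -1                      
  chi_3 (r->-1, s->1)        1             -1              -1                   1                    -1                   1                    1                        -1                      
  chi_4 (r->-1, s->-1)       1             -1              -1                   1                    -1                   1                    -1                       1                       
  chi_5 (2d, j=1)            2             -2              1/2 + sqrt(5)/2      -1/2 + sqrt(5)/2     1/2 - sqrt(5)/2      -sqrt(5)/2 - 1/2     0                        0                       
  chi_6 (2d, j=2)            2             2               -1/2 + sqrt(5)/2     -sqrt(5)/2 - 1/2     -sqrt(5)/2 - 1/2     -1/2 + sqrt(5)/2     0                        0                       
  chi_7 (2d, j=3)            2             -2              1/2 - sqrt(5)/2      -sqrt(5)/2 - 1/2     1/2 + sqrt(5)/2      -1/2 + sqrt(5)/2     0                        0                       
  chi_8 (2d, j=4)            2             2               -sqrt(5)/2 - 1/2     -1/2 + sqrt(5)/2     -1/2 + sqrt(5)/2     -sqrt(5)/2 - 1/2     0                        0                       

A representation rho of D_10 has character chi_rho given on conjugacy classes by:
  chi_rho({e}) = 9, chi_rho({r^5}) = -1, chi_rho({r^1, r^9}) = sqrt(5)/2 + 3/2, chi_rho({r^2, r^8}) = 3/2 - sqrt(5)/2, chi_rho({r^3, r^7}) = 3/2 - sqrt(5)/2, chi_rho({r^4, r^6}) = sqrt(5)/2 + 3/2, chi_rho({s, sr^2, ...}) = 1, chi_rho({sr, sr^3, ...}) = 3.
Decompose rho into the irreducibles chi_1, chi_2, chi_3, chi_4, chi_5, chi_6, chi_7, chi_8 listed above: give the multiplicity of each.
Multiplicities: chi_1: 2, chi_2: 0, chi_3: 0, chi_4: 1, chi_5: 1, chi_6: 1, chi_7: 1, chi_8: 0.

Details: Use <chi_rho, chi> = (1/|G|) sum_C |C| * chi_rho(C) * conj(chi(C)) with |G| = 20 for each irreducible chi in the table:
  <chi_rho, chi_1> = (1/20)[1*(9)*conj(1) + 1*(-1)*conj(1) + 2*(sqrt(5)/2 + 3/2)*conj(1) + 2*(3/2 - sqrt(5)/2)*conj(1) + 2*(3/2 - sqrt(5)/2)*conj(1) + 2*(sqrt(5)/2 + 3/2)*conj(1) + 5*(1)*conj(1) + 5*(3)*conj(1)]
      = (1/20)[(9) + (-1) + (sqrt(5) + 3) + (3 - sqrt(5)) + (3 - sqrt(5)) + (sqrt(5) + 3) + (5) + (15)] = 40/20 = 2
  <chi_rho, chi_2> = (1/20)[1*(9)*conj(1) + 1*(-1)*conj(1) + 2*(sqrt(5)/2 + 3/2)*conj(1) + 2*(3/2 - sqrt(5)/2)*conj(1) + 2*(3/2 - sqrt(5)/2)*conj(1) + 2*(sqrt(5)/2 + 3/2)*conj(1) + 5*(1)*conj(-1) + 5*(3)*conj(-1)]
      = (1/20)[(9) + (-1) + (sqrt(5) + 3) + (3 - sqrt(5)) + (3 - sqrt(5)) + (sqrt(5) + 3) + (-5) + (-15)] = 0/20 = 0
  <chi_rho, chi_3> = (1/20)[1*(9)*conj(1) + 1*(-1)*conj(-1) + 2*(sqrt(5)/2 + 3/2)*conj(-1) + 2*(3/2 - sqrt(5)/2)*conj(1) + 2*(3/2 - sqrt(5)/2)*conj(-1) + 2*(sqrt(5)/2 + 3/2)*conj(1) + 5*(1)*conj(1) + 5*(3)*conj(-1)]
      = (1/20)[(9) + (1) + (-3 - sqrt(5)) + (3 - sqrt(5)) + (-3 + sqrt(5)) + (sqrt(5) + 3) + (5) + (-15)] = 0/20 = 0
  <chi_rho, chi_4> = (1/20)[1*(9)*conj(1) + 1*(-1)*conj(-1) + 2*(sqrt(5)/2 + 3/2)*conj(-1) + 2*(3/2 - sqrt(5)/2)*conj(1) + 2*(3/2 - sqrt(5)/2)*conj(-1) + 2*(sqrt(5)/2 + 3/2)*conj(1) + 5*(1)*conj(-1) + 5*(3)*conj(1)]
      = (1/20)[(9) + (1) + (-3 - sqrt(5)) + (3 - sqrt(5)) + (-3 + sqrt(5)) + (sqrt(5) + 3) + (-5) + (15)] = 20/20 = 1
  <chi_rho, chi_5> = (1/20)[1*(9)*conj(2) + 1*(-1)*conj(-2) + 2*(sqrt(5)/2 + 3/2)*conj(1/2 + sqrt(5)/2) + 2*(3/2 - sqrt(5)/2)*conj(-1/2 + sqrt(5)/2) + 2*(3/2 - sqrt(5)/2)*conj(1/2 - sqrt(5)/2) + 2*(sqrt(5)/2 + 3/2)*conj(-sqrt(5)/2 - 1/2) + 5*(1)*conj(0) + 5*(3)*conj(0)]
      = (1/20)[(18) + (2) + (4 + 2*sqrt(5)) + (-4 + 2*sqrt(5)) + (4 - 2*sqrt(5)) + (-2*sqrt(5) - 4) + (0) + (0)] = 20/20 = 1
  <chi_rho, chi_6> = (1/20)[1*(9)*conj(2) + 1*(-1)*conj(2) + 2*(sqrt(5)/2 + 3/2)*conj(-1/2 + sqrt(5)/2) + 2*(3/2 - sqrt(5)/2)*conj(-sqrt(5)/2 - 1/2) + 2*(3/2 - sqrt(5)/2)*conj(-sqrt(5)/2 - 1/2) + 2*(sqrt(5)/2 + 3/2)*conj(-1/2 + sqrt(5)/2) + 5*(1)*conj(0) + 5*(3)*conj(0)]
      = (1/20)[(18) + (-2) + (1 + sqrt(5)) + (1 - sqrt(5)) + (1 - sqrt(5)) + (1 + sqrt(5)) + (0) + (0)] = 20/20 = 1
  <chi_rho, chi_7> = (1/20)[1*(9)*conj(2) + 1*(-1)*conj(-2) + 2*(sqrt(5)/2 + 3/2)*conj(1/2 - sqrt(5)/2) + 2*(3/2 - sqrt(5)/2)*conj(-sqrt(5)/2 - 1/2) + 2*(3/2 - sqrt(5)/2)*conj(1/2 + sqrt(5)/2) + 2*(sqrt(5)/2 + 3/2)*conj(-1/2 + sqrt(5)/2) + 5*(1)*conj(0) + 5*(3)*conj(0)]
      = (1/20)[(18) + (2) + (-sqrt(5) - 1) + (1 - sqrt(5)) + (-1 + sqrt(5)) + (1 + sqrt(5)) + (0) + (0)] = 20/20 = 1
  <chi_rho, chi_8> = (1/20)[1*(9)*conj(2) + 1*(-1)*conj(2) + 2*(sqrt(5)/2 + 3/2)*conj(-sqrt(5)/2 - 1/2) + 2*(3/2 - sqrt(5)/2)*conj(-1/2 + sqrt(5)/2) + 2*(3/2 - sqrt(5)/2)*conj(-1/2 + sqrt(5)/2) + 2*(sqrt(5)/2 + 3/2)*conj(-sqrt(5)/2 - 1/2) + 5*(1)*conj(0) + 5*(3)*conj(0)]
      = (1/20)[(18) + (-2) + (-2*sqrt(5) - 4) + (-4 + 2*sqrt(5)) + (-4 + 2*sqrt(5)) + (-2*sqrt(5) - 4) + (0) + (0)] = 0/20 = 0
Dimension check: dim(rho) = sum (mult * dim) = 2*1 + 0*1 + 0*1 + 1*1 + 1*2 + 1*2 + 1*2 + 0*2 = 9 = chi_rho(e) = 9.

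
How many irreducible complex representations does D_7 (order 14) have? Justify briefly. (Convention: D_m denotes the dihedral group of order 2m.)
5

Why: The number of irreducible complex representations of a finite group equals its number of conjugacy classes. D_7 has 5 conjugacy classes ((n+3)/2 for n odd), so D_7 (order 14) has exactly 5 irreducible complex representations.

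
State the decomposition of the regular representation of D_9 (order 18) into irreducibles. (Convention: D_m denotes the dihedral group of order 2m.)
Each irreducible V_i of dimension d_i appears with multiplicity d_i, i.e. rho_reg = (direct sum over all irreducibles V_i) d_i V_i. The irreducible dimensions for D_9 are 1, 1, 2, 2, 2, 2: 2 irreducibles of dimension 1, each with multiplicity 1; 4 irreducibles of dimension 2, each with multiplicity 2. Total dimension 2*1*1 + 4*2*2 = 18 = |G|.

Explanation: General theorem: in the regular representation of a finite group G, each irreducible appears with multiplicity equal to its dimension. Check: dim(rho_reg) = sum d_i^2 = 1 + 1 + 4 + 4 + 4 + 4 = 18 = |G|.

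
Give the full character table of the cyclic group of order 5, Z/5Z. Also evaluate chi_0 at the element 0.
Character table of Z/5Z (irreps indexed chi_0,...,chi_4 with chi_k(m) = zeta_5^(k*m), zeta_5 = exp(2*pi*i/5)):
  irrep \ class  {0} (size 1)  {1} (size 1)    {2} (size 1)    {3} (size 1)    {4} (size 1)  
  chi_0          1             1               1               1               1             
  chi_1          1             exp(2*I*pi/5)   exp(4*I*pi/5)   exp(-4*I*pi/5)  exp(-2*I*pi/5)
  chi_2          1             exp(4*I*pi/5)   exp(-2*I*pi/5)  exp(2*I*pi/5)   exp(-4*I*pi/5)
  chi_3          1             exp(-4*I*pi/5)  exp(2*I*pi/5)   exp(-2*I*pi/5)  exp(4*I*pi/5) 
  chi_4          1             exp(-2*I*pi/5)  exp(-4*I*pi/5)  exp(4*I*pi/5)   exp(2*I*pi/5) 

Spot check: chi_0(0) = zeta_5^(0*0) = zeta_5^0 = 1.

Z/5Z is abelian, so all 5 irreducible complex representations are 1-dimensional. They are given by chi_k(m) = zeta_5^(k*m) for k = 0,...,4. Row orthogonality: sum_m chi_k(m) conj(chi_l(m)) = 5 * [k = l].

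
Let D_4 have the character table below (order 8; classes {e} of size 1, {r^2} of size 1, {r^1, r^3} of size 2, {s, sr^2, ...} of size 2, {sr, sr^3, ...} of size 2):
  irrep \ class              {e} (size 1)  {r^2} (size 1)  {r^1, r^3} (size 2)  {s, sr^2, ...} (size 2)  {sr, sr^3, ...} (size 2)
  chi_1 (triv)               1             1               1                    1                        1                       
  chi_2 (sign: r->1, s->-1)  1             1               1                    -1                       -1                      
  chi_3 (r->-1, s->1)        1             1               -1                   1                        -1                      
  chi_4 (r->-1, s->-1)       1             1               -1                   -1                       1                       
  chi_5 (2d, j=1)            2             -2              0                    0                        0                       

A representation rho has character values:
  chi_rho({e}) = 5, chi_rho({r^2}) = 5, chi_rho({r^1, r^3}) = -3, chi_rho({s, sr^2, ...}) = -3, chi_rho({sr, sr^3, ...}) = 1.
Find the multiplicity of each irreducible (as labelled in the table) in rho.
Multiplicities: chi_1: 0, chi_2: 1, chi_3: 1, chi_4: 3, chi_5: 0.

Reasoning: Use <chi_rho, chi> = (1/|G|) sum_C |C| * chi_rho(C) * conj(chi(C)) with |G| = 8 for each irreducible chi in the table:
  <chi_rho, chi_1> = (1/8)[1*(5)*conj(1) + 1*(5)*conj(1) + 2*(-3)*conj(1) + 2*(-3)*conj(1) + 2*(1)*conj(1)]
      = (1/8)[(5) + (5) + (-6) + (-6) + (2)] = 0/8 = 0
  <chi_rho, chi_2> = (1/8)[1*(5)*conj(1) + 1*(5)*conj(1) + 2*(-3)*conj(1) + 2*(-3)*conj(-1) + 2*(1)*conj(-1)]
      = (1/8)[(5) + (5) + (-6) + (6) + (-2)] = 8/8 = 1
  <chi_rho, chi_3> = (1/8)[1*(5)*conj(1) + 1*(5)*conj(1) + 2*(-3)*conj(-1) + 2*(-3)*conj(1) + 2*(1)*conj(-1)]
      = (1/8)[(5) + (5) + (6) + (-6) + (-2)] = 8/8 = 1
  <chi_rho, chi_4> = (1/8)[1*(5)*conj(1) + 1*(5)*conj(1) + 2*(-3)*conj(-1) + 2*(-3)*conj(-1) + 2*(1)*conj(1)]
      = (1/8)[(5) + (5) + (6) + (6) + (2)] = 24/8 = 3
  <chi_rho, chi_5> = (1/8)[1*(5)*conj(2) + 1*(5)*conj(-2) + 2*(-3)*conj(0) + 2*(-3)*conj(0) + 2*(1)*conj(0)]
      = (1/8)[(10) + (-10) + (0) + (0) + (0)] = 0/8 = 0
Dimension check: dim(rho) = sum (mult * dim) = 0*1 + 1*1 + 1*1 + 3*1 + 0*2 = 5 = chi_rho(e) = 5.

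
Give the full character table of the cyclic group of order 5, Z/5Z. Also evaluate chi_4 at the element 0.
Character table of Z/5Z (irreps indexed chi_0,...,chi_4 with chi_k(m) = zeta_5^(k*m), zeta_5 = exp(2*pi*i/5)):
  irrep \ class  {0} (size 1)  {1} (size 1)    {2} (size 1)    {3} (size 1)    {4} (size 1)  
  chi_0          1             1               1               1               1             
  chi_1          1             exp(2*I*pi/5)   exp(4*I*pi/5)   exp(-4*I*pi/5)  exp(-2*I*pi/5)
  chi_2          1             exp(4*I*pi/5)   exp(-2*I*pi/5)  exp(2*I*pi/5)   exp(-4*I*pi/5)
  chi_3          1             exp(-4*I*pi/5)  exp(2*I*pi/5)   exp(-2*I*pi/5)  exp(4*I*pi/5) 
  chi_4          1             exp(-2*I*pi/5)  exp(-4*I*pi/5)  exp(4*I*pi/5)   exp(2*I*pi/5) 

Spot check: chi_4(0) = zeta_5^(4*0) = zeta_5^0 = 1.

Details: Z/5Z is abelian, so all 5 irreducible complex representations are 1-dimensional. They are given by chi_k(m) = zeta_5^(k*m) for k = 0,...,4. Row orthogonality: sum_m chi_k(m) conj(chi_l(m)) = 5 * [k = l].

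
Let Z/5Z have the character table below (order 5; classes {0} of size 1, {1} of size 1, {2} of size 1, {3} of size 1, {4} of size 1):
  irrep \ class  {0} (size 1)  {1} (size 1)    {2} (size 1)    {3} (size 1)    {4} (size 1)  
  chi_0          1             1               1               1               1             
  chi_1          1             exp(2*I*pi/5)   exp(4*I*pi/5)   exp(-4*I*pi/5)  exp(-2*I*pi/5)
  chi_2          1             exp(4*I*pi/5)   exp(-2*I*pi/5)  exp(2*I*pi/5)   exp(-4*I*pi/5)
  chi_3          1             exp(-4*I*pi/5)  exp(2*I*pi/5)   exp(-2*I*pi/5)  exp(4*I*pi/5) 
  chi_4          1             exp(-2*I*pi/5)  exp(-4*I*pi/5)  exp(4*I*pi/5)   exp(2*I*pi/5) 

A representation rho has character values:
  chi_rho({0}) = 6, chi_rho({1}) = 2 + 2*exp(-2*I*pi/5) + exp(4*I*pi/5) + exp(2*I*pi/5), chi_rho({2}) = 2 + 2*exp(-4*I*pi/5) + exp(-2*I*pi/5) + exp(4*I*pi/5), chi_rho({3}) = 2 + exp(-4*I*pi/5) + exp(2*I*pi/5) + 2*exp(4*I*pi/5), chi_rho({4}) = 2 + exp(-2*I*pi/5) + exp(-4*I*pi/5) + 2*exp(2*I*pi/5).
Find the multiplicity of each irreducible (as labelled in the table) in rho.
Multiplicities: chi_0: 2, chi_1: 1, chi_2: 1, chi_3: 0, chi_4: 2.

Why: Use <chi_rho, chi> = (1/|G|) sum_C |C| * chi_rho(C) * conj(chi(C)) with |G| = 5 for each irreducible chi in the table:
  <chi_rho, chi_0> = (1/5)[1*(6)*conj(1) + 1*(2 + 2*exp(-2*I*pi/5) + exp(4*I*pi/5) + exp(2*I*pi/5))*conj(1) + 1*(2 + 2*exp(-4*I*pi/5) + exp(-2*I*pi/5) + exp(4*I*pi/5))*conj(1) + 1*(2 + exp(-4*I*pi/5) + exp(2*I*pi/5) + 2*exp(4*I*pi/5))*conj(1) + 1*(2 + exp(-2*I*pi/5) + exp(-4*I*pi/5) + 2*exp(2*I*pi/5))*conj(1)]
      = (1/5)[(6) + (2 + 2*exp(-2*I*pi/5) + exp(4*I*pi/5) + exp(2*I*pi/5)) + (2 + 2*exp(-4*I*pi/5) + exp(-2*I*pi/5) + exp(4*I*pi/5)) + (2 + exp(-4*I*pi/5) + exp(2*I*pi/5) + 2*exp(4*I*pi/5)) + (2 + exp(-2*I*pi/5) + exp(-4*I*pi/5) + 2*exp(2*I*pi/5))] = 10/5 = 2
  <chi_rho, chi_1> = (1/5)[1*(6)*conj(1) + 1*(2 + 2*exp(-2*I*pi/5) + exp(4*I*pi/5) + exp(2*I*pi/5))*conj(exp(2*I*pi/5)) + 1*(2 + 2*exp(-4*I*pi/5) + exp(-2*I*pi/5) + exp(4*I*pi/5))*conj(exp(4*I*pi/5)) + 1*(2 + exp(-4*I*pi/5) + exp(2*I*pi/5) + 2*exp(4*I*pi/5))*conj(exp(-4*I*pi/5)) + 1*(2 + exp(-2*I*pi/5) + exp(-4*I*pi/5) + 2*exp(2*I*pi/5))*conj(exp(-2*I*pi/5))]
      = (1/5)[(6) + (1 + 2*exp(-2*I*pi/5) + 2*exp(-4*I*pi/5) + exp(2*I*pi/5)) + (1 + 2*exp(-4*I*pi/5) + exp(4*I*pi/5) + 2*exp(2*I*pi/5)) + (1 + 2*exp(-2*I*pi/5) + exp(-4*I*pi/5) + 2*exp(4*I*pi/5)) + (1 + exp(-2*I*pi/5) + 2*exp(4*I*pi/5) + 2*exp(2*I*pi/5))] = 5/5 = 1
  <chi_rho, chi_2> = (1/5)[1*(6)*conj(1) + 1*(2 + 2*exp(-2*I*pi/5) + exp(4*I*pi/5) + exp(2*I*pi/5))*conj(exp(4*I*pi/5)) + 1*(2 + 2*exp(-4*I*pi/5) + exp(-2*I*pi/5) + exp(4*I*pi/5))*conj(exp(-2*I*pi/5)) + 1*(2 + exp(-4*I*pi/5) + exp(2*I*pi/5) + 2*exp(4*I*pi/5))*conj(exp(2*I*pi/5)) + 1*(2 + exp(-2*I*pi/5) + exp(-4*I*pi/5) + 2*exp(2*I*pi/5))*conj(exp(-4*I*pi/5))]
      = (1/5)[(6) + (1 + 2*exp(-4*I*pi/5) + exp(-2*I*pi/5) + 2*exp(4*I*pi/5)) + (1 + 2*exp(-2*I*pi/5) + exp(-4*I*pi/5) + 2*exp(2*I*pi/5)) + (1 + 2*exp(-2*I*pi/5) + exp(4*I*pi/5) + 2*exp(2*I*pi/5)) + (1 + 2*exp(-4*I*pi/5) + exp(2*I*pi/5) + 2*exp(4*I*pi/5))] = 5/5 = 1
  <chi_rho, chi_3> = (1/5)[1*(6)*conj(1) + 1*(2 + 2*exp(-2*I*pi/5) + exp(4*I*pi/5) + exp(2*I*pi/5))*conj(exp(-4*I*pi/5)) + 1*(2 + 2*exp(-4*I*pi/5) + exp(-2*I*pi/5) + exp(4*I*pi/5))*conj(exp(2*I*pi/5)) + 1*(2 + exp(-4*I*pi/5) + exp(2*I*pi/5) + 2*exp(4*I*pi/5))*conj(exp(-2*I*pi/5)) + 1*(2 + exp(-2*I*pi/5) + exp(-4*I*pi/5) + 2*exp(2*I*pi/5))*conj(exp(4*I*pi/5))]
      = (1/5)[(6) + (exp(-2*I*pi/5) + exp(-4*I*pi/5) + 2*exp(4*I*pi/5) + 2*exp(2*I*pi/5)) + (2*exp(-2*I*pi/5) + exp(-4*I*pi/5) + exp(2*I*pi/5) + 2*exp(4*I*pi/5)) + (2*exp(-4*I*pi/5) + exp(-2*I*pi/5) + exp(4*I*pi/5) + 2*exp(2*I*pi/5)) + (2*exp(-2*I*pi/5) + 2*exp(-4*I*pi/5) + exp(4*I*pi/5) + exp(2*I*pi/5))] = 0/5 = 0
  <chi_rho, chi_4> = (1/5)[1*(6)*conj(1) + 1*(2 + 2*exp(-2*I*pi/5) + exp(4*I*pi/5) + exp(2*I*pi/5))*conj(exp(-2*I*pi/5)) + 1*(2 + 2*exp(-4*I*pi/5) + exp(-2*I*pi/5) + exp(4*I*pi/5))*conj(exp(-4*I*pi/5)) + 1*(2 + exp(-4*I*pi/5) + exp(2*I*pi/5) + 2*exp(4*I*pi/5))*conj(exp(4*I*pi/5)) + 1*(2 + exp(-2*I*pi/5) + exp(-4*I*pi/5) + 2*exp(2*I*pi/5))*conj(exp(2*I*pi/5))]
      = (1/5)[(6) + (2 + exp(-4*I*pi/5) + exp(4*I*pi/5) + 2*exp(2*I*pi/5)) + (2 + exp(-2*I*pi/5) + exp(2*I*pi/5) + 2*exp(4*I*pi/5)) + (2 + 2*exp(-4*I*pi/5) + exp(-2*I*pi/5) + exp(2*I*pi/5)) + (2 + 2*exp(-2*I*pi/5) + exp(-4*I*pi/5) + exp(4*I*pi/5))] = 10/5 = 2
(Exp terms are combined using exp(i*s)*conj(exp(i*t)) = exp(i*(s-t)), and sums of them are collapsed using the identity that for every m > 1 the m distinct m-th roots of unity sum to 0, e.g. 1 + exp(2*I*pi/3) + exp(-2*I*pi/3) = 0.)
Dimension check: dim(rho) = sum (mult * dim) = 2*1 + 1*1 + 1*1 + 0*1 + 2*1 = 6 = chi_rho(e) = 6.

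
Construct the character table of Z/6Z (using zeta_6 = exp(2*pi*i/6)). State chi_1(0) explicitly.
Character table of Z/6Z (irreps indexed chi_0,...,chi_5 with chi_k(m) = zeta_6^(k*m), zeta_6 = exp(2*pi*i/6)):
  irrep \ class  {0} (size 1)  {1} (size 1)    {2} (size 1)    {3} (size 1)  {4} (size 1)    {5} (size 1)  
  chi_0          1             1               1               1             1               1             
  chi_1          1             exp(I*pi/3)     exp(2*I*pi/3)   -1            exp(-2*I*pi/3)  exp(-I*pi/3)  
  chi_2          1             exp(2*I*pi/3)   exp(-2*I*pi/3)  1             exp(2*I*pi/3)   exp(-2*I*pi/3)
  chi_3          1             -1              1               -1            1               -1            
  chi_4          1             exp(-2*I*pi/3)  exp(2*I*pi/3)   1             exp(-2*I*pi/3)  exp(2*I*pi/3) 
  chi_5          1             exp(-I*pi/3)    exp(-2*I*pi/3)  -1            exp(2*I*pi/3)   exp(I*pi/3)   

Spot check: chi_1(0) = zeta_6^(1*0) = zeta_6^0 = 1.

Working: Z/6Z is abelian, so all 6 irreducible complex representations are 1-dimensional. They are given by chi_k(m) = zeta_6^(k*m) for k = 0,...,5. Row orthogonality: sum_m chi_k(m) conj(chi_l(m)) = 6 * [k = l].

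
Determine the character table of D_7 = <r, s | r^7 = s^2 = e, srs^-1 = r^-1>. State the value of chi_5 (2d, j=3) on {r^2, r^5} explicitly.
Conjugacy classes: {e} of size 1, {r^1, r^6} of size 2, {r^2, r^5} of size 2, {r^3, r^4} of size 2, {s, sr, ..., sr^6} of size 7.
Character table:
  irrep \ class              {e} (size 1)  {r^1, r^6} (size 2)  {r^2, r^5} (size 2)  {r^3, r^4} (size 2)  {s, sr, ..., sr^6} (size 7)
  chi_1 (triv)               1             1                    1                    1                    1                          
  chi_2 (sign: r->1, s->-1)  1             1                    1                    1                    -1                         
  chi_3 (2d, j=1)            2             2*cos(2*pi/7)        -2*cos(3*pi/7)       -2*cos(pi/7)         0                          
  chi_4 (2d, j=2)            2             -2*cos(3*pi/7)       -2*cos(pi/7)         2*cos(2*pi/7)        0                          
  chi_5 (2d, j=3)            2             -2*cos(pi/7)         2*cos(2*pi/7)        -2*cos(3*pi/7)       0                          

Spot check: chi_5 (2d, j=3) on {r^2, r^5} = 2*cos(2*pi/7).

Details: D_7 has order 2*7 = 14 with 5 conjugacy classes, hence 5 irreducibles. Sum of squared dims 1 + 1 + 4 + 4 + 4 = 14 = |G|. Linear characters come from the abelianisation; the 2-dimensional irreps have character r^k -> 2*cos(2*pi*j*k/7), reflections -> 0.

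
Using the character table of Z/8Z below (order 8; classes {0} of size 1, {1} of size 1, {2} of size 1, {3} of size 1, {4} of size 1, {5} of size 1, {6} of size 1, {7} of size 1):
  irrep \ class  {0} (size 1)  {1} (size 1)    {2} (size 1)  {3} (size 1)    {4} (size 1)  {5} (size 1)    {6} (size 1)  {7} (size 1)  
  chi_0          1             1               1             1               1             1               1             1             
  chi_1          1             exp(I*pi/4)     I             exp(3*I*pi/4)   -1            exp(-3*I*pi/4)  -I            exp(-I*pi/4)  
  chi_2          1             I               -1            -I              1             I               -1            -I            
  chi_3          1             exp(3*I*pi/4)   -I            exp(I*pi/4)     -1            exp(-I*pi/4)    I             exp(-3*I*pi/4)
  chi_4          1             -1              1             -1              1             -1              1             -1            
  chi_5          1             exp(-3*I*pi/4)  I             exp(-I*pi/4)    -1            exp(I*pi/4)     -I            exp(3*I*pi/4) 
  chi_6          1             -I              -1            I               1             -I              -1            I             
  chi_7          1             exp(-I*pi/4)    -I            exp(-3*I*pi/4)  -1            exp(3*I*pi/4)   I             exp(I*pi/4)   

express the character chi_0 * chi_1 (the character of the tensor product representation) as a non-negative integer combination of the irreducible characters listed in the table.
chi_0 tensor chi_1 = chi_1 (all other irreducibles have multiplicity 0).

Derivation: The character of a tensor product is the pointwise product (chi_0 * chi_1)(C) = chi_0(C) * chi_1(C):
  {0}: (1)*(1), {1}: (1)*(exp(I*pi/4)), {2}: (1)*(I), {3}: (1)*(exp(3*I*pi/4)), {4}: (1)*(-1), {5}: (1)*(exp(-3*I*pi/4)), {6}: (1)*(-I), {7}: (1)*(exp(-I*pi/4))
so (chi_0 * chi_1) takes values
  {0} -> 1, {1} -> exp(I*pi/4), {2} -> I, {3} -> exp(3*I*pi/4), {4} -> -1, {5} -> exp(-3*I*pi/4), {6} -> -I, {7} -> exp(-I*pi/4).
Now take the inner product of this character with each irreducible chi from the table, <chi_0*chi_1, chi> = (1/8) sum_C |C| (chi_0*chi_1)(C) conj(chi(C)):
  <chi_0*chi_1, chi_0> = (1/8)[1*(1)*conj(1) + 1*(exp(I*pi/4))*conj(1) + 1*(I)*conj(1) + 1*(exp(3*I*pi/4))*conj(1) + 1*(-1)*conj(1) + 1*(exp(-3*I*pi/4))*conj(1) + 1*(-I)*conj(1) + 1*(exp(-I*pi/4))*conj(1)]
      = (1/8)[(1) + (exp(I*pi/4)) + (I) + (exp(3*I*pi/4)) + (-1) + (exp(-3*I*pi/4)) + (-I) + (exp(-I*pi/4))] = 0/8 = 0
  <chi_0*chi_1, chi_1> = (1/8)[1*(1)*conj(1) + 1*(exp(I*pi/4))*conj(exp(I*pi/4)) + 1*(I)*conj(I) + 1*(exp(3*I*pi/4))*conj(exp(3*I*pi/4)) + 1*(-1)*conj(-1) + 1*(exp(-3*I*pi/4))*conj(exp(-3*I*pi/4)) + 1*(-I)*conj(-I) + 1*(exp(-I*pi/4))*conj(exp(-I*pi/4))]
      = (1/8)[(1) + (1) + (1) + (1) + (1) + (1) + (1) + (1)] = 8/8 = 1
  <chi_0*chi_1, chi_2> = (1/8)[1*(1)*conj(1) + 1*(exp(I*pi/4))*conj(I) + 1*(I)*conj(-1) + 1*(exp(3*I*pi/4))*conj(-I) + 1*(-1)*conj(1) + 1*(exp(-3*I*pi/4))*conj(I) + 1*(-I)*conj(-1) + 1*(exp(-I*pi/4))*conj(-I)]
      = (1/8)[(1) + (-exp(3*I*pi/4)) + (-I) + (exp(-3*I*pi/4)) + (-1) + (-exp(-I*pi/4)) + (I) + (exp(I*pi/4))] = 0/8 = 0
  <chi_0*chi_1, chi_3> = (1/8)[1*(1)*conj(1) + 1*(exp(I*pi/4))*conj(exp(3*I*pi/4)) + 1*(I)*conj(-I) + 1*(exp(3*I*pi/4))*conj(exp(I*pi/4)) + 1*(-1)*conj(-1) + 1*(exp(-3*I*pi/4))*conj(exp(-I*pi/4)) + 1*(-I)*conj(I) + 1*(exp(-I*pi/4))*conj(exp(-3*I*pi/4))]
      = (1/8)[(1) + (-I) + (-1) + (I) + (1) + (-I) + (-1) + (I)] = 0/8 = 0
  <chi_0*chi_1, chi_4> = (1/8)[1*(1)*conj(1) + 1*(exp(I*pi/4))*conj(-1) + 1*(I)*conj(1) + 1*(exp(3*I*pi/4))*conj(-1) + 1*(-1)*conj(1) + 1*(exp(-3*I*pi/4))*conj(-1) + 1*(-I)*conj(1) + 1*(exp(-I*pi/4))*conj(-1)]
      = (1/8)[(1) + (-exp(I*pi/4)) + (I) + (-exp(3*I*pi/4)) + (-1) + (-exp(-3*I*pi/4)) + (-I) + (-exp(-I*pi/4))] = 0/8 = 0
  <chi_0*chi_1, chi_5> = (1/8)[1*(1)*conj(1) + 1*(exp(I*pi/4))*conj(exp(-3*I*pi/4)) + 1*(I)*conj(I) + 1*(exp(3*I*pi/4))*conj(exp(-I*pi/4)) + 1*(-1)*conj(-1) + 1*(exp(-3*I*pi/4))*conj(exp(I*pi/4)) + 1*(-I)*conj(-I) + 1*(exp(-I*pi/4))*conj(exp(3*I*pi/4))]
      = (1/8)[(1) + (-1) + (1) + (-1) + (1) + (-1) + (1) + (-1)] = 0/8 = 0
  <chi_0*chi_1, chi_6> = (1/8)[1*(1)*conj(1) + 1*(exp(I*pi/4))*conj(-I) + 1*(I)*conj(-1) + 1*(exp(3*I*pi/4))*conj(I) + 1*(-1)*conj(1) + 1*(exp(-3*I*pi/4))*conj(-I) + 1*(-I)*conj(-1) + 1*(exp(-I*pi/4))*conj(I)]
      = (1/8)[(1) + (exp(3*I*pi/4)) + (-I) + (-exp(-3*I*pi/4)) + (-1) + (exp(-I*pi/4)) + (I) + (-exp(I*pi/4))] = 0/8 = 0
  <chi_0*chi_1, chi_7> = (1/8)[1*(1)*conj(1) + 1*(exp(I*pi/4))*conj(exp(-I*pi/4)) + 1*(I)*conj(-I) + 1*(exp(3*I*pi/4))*conj(exp(-3*I*pi/4)) + 1*(-1)*conj(-1) + 1*(exp(-3*I*pi/4))*conj(exp(3*I*pi/4)) + 1*(-I)*conj(I) + 1*(exp(-I*pi/4))*conj(exp(I*pi/4))]
      = (1/8)[(1) + (I) + (-1) + (-I) + (1) + (I) + (-1) + (-I)] = 0/8 = 0
(Exp terms are combined using exp(i*s)*conj(exp(i*t)) = exp(i*(s-t)), and sums of them are collapsed using the identity that for every m > 1 the m distinct m-th roots of unity sum to 0, e.g. 1 + exp(2*I*pi/3) + exp(-2*I*pi/3) = 0.)
Hence the multiplicities are chi_1: 1. Dimension check: dim(chi_0)*dim(chi_1) = 1*1 = 1 and sum (mult * dim) = 1*1 = 1.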